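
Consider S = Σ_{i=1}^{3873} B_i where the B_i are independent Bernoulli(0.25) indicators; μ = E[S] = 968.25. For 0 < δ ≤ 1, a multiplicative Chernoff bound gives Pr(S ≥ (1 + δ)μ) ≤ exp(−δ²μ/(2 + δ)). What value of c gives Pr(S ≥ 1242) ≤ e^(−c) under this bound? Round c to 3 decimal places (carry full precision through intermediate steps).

33.905

Write 1242 = (1 + δ)μ, so δ = 1242/968.25 − 1 = 0.2827266…
Then the exponent is δ²μ/(2 + δ) = (1242 − μ)² / (μ·(2 + δ)) = 33.905243.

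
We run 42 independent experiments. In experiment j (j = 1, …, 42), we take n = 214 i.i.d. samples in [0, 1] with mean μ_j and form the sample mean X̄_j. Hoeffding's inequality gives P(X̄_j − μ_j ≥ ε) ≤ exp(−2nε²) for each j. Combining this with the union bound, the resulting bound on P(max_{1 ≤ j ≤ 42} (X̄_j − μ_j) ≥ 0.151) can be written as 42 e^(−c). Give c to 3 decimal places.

9.759

Union bound over the 42 events: P(max_{1 ≤ j ≤ 42} (X̄_j − μ_j) ≥ 0.151) ≤ 42·exp(−2nε²) = 42 exp(−2·214·0.151²).
So c = 2·214·0.151² = 9.7588.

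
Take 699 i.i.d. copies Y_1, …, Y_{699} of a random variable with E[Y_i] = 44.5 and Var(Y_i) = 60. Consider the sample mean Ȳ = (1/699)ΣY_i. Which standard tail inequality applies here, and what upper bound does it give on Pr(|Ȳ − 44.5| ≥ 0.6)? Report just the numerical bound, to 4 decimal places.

0.2384

With mean and variance of each term known, Chebyshev's inequality bounds the deviation of the sum (or sample mean).
Var(Ȳ) = Var(Y_i)/n = 60/699 = 0.085837.
Chebyshev: Pr(|Ȳ − 44.5| ≥ 0.6) ≤ Var(Ȳ)/(0.6)² = 60/(699·0.6²) = 0.2384.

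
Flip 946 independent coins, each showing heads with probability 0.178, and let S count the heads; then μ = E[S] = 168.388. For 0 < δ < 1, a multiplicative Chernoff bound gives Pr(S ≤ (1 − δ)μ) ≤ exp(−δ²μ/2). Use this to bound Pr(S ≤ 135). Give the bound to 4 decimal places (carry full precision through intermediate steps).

Write 135 = (1 − δ)μ, so δ = 1 − 135/168.388 = 0.1982802…
Then the exponent is δ²μ/2 = (μ − 135)²/(2μ) = 3.310089.
Bound = exp(−3.310089) = 0.03651.

0.0365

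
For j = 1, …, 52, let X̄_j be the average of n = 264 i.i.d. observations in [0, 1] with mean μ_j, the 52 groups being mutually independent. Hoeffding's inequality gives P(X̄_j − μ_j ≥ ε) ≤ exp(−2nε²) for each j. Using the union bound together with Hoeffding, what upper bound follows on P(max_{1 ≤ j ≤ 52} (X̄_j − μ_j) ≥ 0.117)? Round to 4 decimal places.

0.0378

Per-experiment Hoeffding bound: exp(−2·264·0.117²) = exp(−7.22779) = 0.00072612.
Union bound over 52 events: 52·0.00072612 = 0.03776.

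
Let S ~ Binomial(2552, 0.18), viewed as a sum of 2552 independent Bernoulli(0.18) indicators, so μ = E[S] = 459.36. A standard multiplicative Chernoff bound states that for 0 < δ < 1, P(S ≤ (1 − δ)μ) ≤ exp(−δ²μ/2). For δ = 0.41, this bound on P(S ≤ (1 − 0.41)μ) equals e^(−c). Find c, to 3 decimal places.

c = δ²μ/2 = 0.41²·459.36/2 = 38.6092.

38.609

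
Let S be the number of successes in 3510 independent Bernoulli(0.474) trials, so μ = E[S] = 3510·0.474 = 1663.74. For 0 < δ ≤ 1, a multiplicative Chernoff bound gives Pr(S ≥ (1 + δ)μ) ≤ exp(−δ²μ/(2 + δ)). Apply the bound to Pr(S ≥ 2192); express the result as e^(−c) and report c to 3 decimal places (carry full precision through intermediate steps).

72.375

Write 2192 = (1 + δ)μ, so δ = 2192/1663.74 − 1 = 0.3175136…
Then the exponent is δ²μ/(2 + δ) = (2192 − μ)² / (μ·(2 + δ)) = 72.374856.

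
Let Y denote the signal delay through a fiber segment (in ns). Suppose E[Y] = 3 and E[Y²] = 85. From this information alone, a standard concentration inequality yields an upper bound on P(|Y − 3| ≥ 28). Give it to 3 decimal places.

0.097

The first two moments determine the variance, so Chebyshev's inequality is the sharpest standard bound available.
Var(Y) = E[Y²] − (E[Y])² = 85 − 9 = 76.
Chebyshev's inequality: P(|Y − μ| ≥ t) ≤ Var(Y)/t² = 76/784 = 0.0969.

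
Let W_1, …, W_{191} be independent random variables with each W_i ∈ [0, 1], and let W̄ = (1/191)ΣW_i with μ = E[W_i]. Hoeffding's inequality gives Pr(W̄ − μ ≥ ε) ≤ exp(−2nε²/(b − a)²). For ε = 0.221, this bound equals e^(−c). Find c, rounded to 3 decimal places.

18.657

c = 2nε²/(b − a)² = 2·191·0.221² / 1² = 18.6573.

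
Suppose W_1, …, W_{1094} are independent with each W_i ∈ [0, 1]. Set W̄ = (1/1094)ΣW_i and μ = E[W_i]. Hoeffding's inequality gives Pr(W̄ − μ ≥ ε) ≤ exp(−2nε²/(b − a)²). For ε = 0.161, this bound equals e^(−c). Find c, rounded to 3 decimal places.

56.715

c = 2nε²/(b − a)² = 2·1094·0.161² / 1² = 56.7151.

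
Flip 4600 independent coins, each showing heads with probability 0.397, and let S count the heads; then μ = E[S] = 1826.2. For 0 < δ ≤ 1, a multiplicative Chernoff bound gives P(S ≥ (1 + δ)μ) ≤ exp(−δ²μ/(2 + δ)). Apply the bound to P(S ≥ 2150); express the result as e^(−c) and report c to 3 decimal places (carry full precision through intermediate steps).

Write 2150 = (1 + δ)μ, so δ = 2150/1826.2 − 1 = 0.1773081…
Then the exponent is δ²μ/(2 + δ) = (2150 − μ)² / (μ·(2 + δ)) = 26.368503.

26.369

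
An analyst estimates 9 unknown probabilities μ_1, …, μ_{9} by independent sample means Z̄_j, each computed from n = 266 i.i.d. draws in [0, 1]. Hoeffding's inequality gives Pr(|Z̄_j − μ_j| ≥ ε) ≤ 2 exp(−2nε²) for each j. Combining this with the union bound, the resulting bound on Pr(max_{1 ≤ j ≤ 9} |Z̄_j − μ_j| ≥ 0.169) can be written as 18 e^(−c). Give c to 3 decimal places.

Union bound over the 9 events: Pr(max_{1 ≤ j ≤ 9} |Z̄_j − μ_j| ≥ 0.169) ≤ 9·2·exp(−2nε²) = 18 exp(−2·266·0.169²).
So c = 2·266·0.169² = 15.1945.

15.194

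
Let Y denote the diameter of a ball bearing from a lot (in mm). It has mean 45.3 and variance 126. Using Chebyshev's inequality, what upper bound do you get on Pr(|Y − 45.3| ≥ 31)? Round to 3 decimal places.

Chebyshev: Pr(|Y − μ| ≥ t) ≤ Var(Y)/t².
Bound = 126 / 961 = 0.1311.

0.131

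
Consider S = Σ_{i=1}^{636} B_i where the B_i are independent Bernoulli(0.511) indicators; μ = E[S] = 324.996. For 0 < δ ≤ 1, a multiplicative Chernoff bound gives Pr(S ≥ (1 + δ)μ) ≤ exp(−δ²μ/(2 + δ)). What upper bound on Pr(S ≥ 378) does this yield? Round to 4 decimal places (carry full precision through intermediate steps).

Write 378 = (1 + δ)μ, so δ = 378/324.996 − 1 = 0.1630912…
Then the exponent is δ²μ/(2 + δ) = (378 − μ)² / (μ·(2 + δ)) = 3.996358.
Bound = exp(−3.996358) = 0.01838.

0.0184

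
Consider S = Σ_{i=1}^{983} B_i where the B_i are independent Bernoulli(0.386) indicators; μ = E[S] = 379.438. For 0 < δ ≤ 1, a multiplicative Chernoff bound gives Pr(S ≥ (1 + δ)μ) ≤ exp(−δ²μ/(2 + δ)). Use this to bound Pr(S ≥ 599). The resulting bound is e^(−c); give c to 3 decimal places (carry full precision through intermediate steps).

Write 599 = (1 + δ)μ, so δ = 599/379.438 − 1 = 0.5786505…
Then the exponent is δ²μ/(2 + δ) = (599 − μ)² / (μ·(2 + δ)) = 49.269828.

49.270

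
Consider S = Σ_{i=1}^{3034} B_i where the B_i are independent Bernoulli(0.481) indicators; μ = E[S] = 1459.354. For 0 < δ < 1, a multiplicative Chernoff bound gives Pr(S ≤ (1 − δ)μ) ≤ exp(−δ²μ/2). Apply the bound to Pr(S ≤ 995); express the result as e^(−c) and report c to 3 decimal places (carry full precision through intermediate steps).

73.877

Write 995 = (1 − δ)μ, so δ = 1 − 995/1459.354 = 0.3181915…
Then the exponent is δ²μ/2 = (μ − 995)²/(2μ) = 73.876742.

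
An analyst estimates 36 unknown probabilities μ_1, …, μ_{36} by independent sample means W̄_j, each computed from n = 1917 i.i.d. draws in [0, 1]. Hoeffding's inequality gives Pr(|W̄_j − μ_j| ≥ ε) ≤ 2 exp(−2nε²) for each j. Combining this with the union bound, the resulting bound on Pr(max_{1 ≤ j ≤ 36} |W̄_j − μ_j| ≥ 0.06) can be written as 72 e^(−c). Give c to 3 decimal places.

13.802

Union bound over the 36 events: Pr(max_{1 ≤ j ≤ 36} |W̄_j − μ_j| ≥ 0.06) ≤ 36·2·exp(−2nε²) = 72 exp(−2·1917·0.06²).
So c = 2·1917·0.06² = 13.8024.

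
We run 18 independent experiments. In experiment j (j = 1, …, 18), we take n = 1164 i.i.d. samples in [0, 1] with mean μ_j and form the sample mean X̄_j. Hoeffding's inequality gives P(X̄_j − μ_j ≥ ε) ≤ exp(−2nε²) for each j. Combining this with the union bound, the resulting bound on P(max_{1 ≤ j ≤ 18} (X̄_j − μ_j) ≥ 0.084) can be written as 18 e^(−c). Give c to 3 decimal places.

16.426

Union bound over the 18 events: P(max_{1 ≤ j ≤ 18} (X̄_j − μ_j) ≥ 0.084) ≤ 18·exp(−2nε²) = 18 exp(−2·1164·0.084²).
So c = 2·1164·0.084² = 16.4264.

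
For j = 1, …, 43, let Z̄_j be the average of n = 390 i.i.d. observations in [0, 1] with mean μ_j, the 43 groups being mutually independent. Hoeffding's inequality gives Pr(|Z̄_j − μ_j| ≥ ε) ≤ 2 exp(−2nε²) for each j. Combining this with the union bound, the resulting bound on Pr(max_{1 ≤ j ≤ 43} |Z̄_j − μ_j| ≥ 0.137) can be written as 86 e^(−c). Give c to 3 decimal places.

14.640

Union bound over the 43 events: Pr(max_{1 ≤ j ≤ 43} |Z̄_j − μ_j| ≥ 0.137) ≤ 43·2·exp(−2nε²) = 86 exp(−2·390·0.137²).
So c = 2·390·0.137² = 14.6398.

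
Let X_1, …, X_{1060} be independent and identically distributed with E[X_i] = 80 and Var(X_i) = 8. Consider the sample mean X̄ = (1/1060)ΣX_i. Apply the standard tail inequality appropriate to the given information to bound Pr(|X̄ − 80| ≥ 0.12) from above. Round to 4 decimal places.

0.5241

With mean and variance of each term known, Chebyshev's inequality bounds the deviation of the sum (or sample mean).
Var(X̄) = Var(X_i)/n = 8/1060 = 0.0075472.
Chebyshev: Pr(|X̄ − 80| ≥ 0.12) ≤ Var(X̄)/(0.12)² = 8/(1060·0.12²) = 0.5241.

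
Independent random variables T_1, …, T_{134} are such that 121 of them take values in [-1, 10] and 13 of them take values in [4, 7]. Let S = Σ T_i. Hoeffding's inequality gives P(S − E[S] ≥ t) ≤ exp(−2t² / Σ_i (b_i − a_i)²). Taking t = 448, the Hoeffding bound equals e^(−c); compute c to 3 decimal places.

Σ(b_i − a_i)² = 121·11² + 13·3² = 14758.
c = 2t² / 14758 = 2·448² / 14758 = 27.1993.

27.199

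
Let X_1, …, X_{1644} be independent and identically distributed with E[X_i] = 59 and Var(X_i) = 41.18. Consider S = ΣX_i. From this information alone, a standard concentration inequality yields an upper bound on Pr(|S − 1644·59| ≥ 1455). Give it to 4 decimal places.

With mean and variance of each term known, Chebyshev's inequality bounds the deviation of the sum (or sample mean).
Var(S) = n·Var(X_i) = 1644·41.18 = 67699.92.
Chebyshev: Pr(|S − 1644·59| ≥ 1455) ≤ Var(S)/1455² = 67699.92/2117025 = 0.0320.

0.0320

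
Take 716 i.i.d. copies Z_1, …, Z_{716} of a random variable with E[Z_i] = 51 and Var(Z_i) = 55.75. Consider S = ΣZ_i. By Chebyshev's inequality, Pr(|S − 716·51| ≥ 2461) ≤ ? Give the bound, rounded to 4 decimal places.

Var(S) = n·Var(Z_i) = 716·55.75 = 39917.
Chebyshev: Pr(|S − 716·51| ≥ 2461) ≤ Var(S)/2461² = 39917/6056521 = 0.0066.

0.0066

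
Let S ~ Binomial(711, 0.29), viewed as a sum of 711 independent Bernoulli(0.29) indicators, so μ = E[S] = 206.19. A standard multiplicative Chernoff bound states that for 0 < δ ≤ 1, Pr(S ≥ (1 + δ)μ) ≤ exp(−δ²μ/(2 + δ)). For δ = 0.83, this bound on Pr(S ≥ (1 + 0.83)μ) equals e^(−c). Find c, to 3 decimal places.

c = δ²μ/(2 + δ) = 0.83²·206.19/(2 + 0.83) = 50.1923.

50.192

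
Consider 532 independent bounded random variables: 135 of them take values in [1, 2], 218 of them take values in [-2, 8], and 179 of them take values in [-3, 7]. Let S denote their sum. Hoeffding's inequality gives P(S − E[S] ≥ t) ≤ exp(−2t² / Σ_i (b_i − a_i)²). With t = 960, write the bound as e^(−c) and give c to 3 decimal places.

Σ(b_i − a_i)² = 135·1² + 218·10² + 179·10² = 39835.
c = 2t² / 39835 = 2·960² / 39835 = 46.2709.

46.271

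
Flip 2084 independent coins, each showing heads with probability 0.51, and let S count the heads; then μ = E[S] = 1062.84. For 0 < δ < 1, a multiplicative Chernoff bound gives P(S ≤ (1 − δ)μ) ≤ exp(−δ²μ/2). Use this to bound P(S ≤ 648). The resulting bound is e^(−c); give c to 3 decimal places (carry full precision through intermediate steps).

80.959

Write 648 = (1 − δ)μ, so δ = 1 − 648/1062.84 = 0.3903127…
Then the exponent is δ²μ/2 = (μ − 648)²/(2μ) = 80.958670.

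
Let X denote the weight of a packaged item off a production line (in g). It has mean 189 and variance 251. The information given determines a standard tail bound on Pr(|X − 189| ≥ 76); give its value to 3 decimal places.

0.043

Mean and variance are known, so Chebyshev's inequality applies.
Chebyshev: Pr(|X − μ| ≥ t) ≤ Var(X)/t².
Bound = 251 / 5776 = 0.0435.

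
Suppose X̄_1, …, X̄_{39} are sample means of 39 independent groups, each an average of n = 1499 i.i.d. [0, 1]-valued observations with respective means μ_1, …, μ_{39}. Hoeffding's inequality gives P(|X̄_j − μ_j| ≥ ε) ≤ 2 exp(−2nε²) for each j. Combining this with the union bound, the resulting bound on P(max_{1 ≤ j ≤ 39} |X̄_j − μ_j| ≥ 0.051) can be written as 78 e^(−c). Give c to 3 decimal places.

7.798

Union bound over the 39 events: P(max_{1 ≤ j ≤ 39} |X̄_j − μ_j| ≥ 0.051) ≤ 39·2·exp(−2nε²) = 78 exp(−2·1499·0.051²).
So c = 2·1499·0.051² = 7.7978.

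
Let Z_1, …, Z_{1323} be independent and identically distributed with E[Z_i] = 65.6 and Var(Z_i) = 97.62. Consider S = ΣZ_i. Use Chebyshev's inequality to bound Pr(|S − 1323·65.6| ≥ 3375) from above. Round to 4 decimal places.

0.0113

Var(S) = n·Var(Z_i) = 1323·97.62 = 129151.26.
Chebyshev: Pr(|S − 1323·65.6| ≥ 3375) ≤ Var(S)/3375² = 129151.26/11390625 = 0.0113.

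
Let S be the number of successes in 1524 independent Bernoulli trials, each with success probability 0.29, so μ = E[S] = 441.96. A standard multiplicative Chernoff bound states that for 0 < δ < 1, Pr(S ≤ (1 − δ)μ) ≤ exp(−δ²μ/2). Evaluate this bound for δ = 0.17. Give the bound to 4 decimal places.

0.0017

Exponent = δ²μ/2 = 0.17²·441.96/2 = 6.3863.
Bound = exp(−6.3863) = 0.00168.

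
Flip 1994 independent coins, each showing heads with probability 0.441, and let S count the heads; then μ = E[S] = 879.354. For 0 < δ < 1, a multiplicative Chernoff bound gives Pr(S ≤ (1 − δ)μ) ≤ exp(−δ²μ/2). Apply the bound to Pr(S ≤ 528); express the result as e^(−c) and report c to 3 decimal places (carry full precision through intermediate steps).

Write 528 = (1 − δ)μ, so δ = 1 − 528/879.354 = 0.3995592…
Then the exponent is δ²μ/2 = (μ − 528)²/(2μ) = 70.193365.

70.193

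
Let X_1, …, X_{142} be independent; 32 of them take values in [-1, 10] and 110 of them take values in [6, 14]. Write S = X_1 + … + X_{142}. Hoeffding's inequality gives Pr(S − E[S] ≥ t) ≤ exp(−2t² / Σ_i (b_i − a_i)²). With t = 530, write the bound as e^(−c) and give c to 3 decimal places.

Σ(b_i − a_i)² = 32·11² + 110·8² = 10912.
c = 2t² / 10912 = 2·530² / 10912 = 51.4846.

51.485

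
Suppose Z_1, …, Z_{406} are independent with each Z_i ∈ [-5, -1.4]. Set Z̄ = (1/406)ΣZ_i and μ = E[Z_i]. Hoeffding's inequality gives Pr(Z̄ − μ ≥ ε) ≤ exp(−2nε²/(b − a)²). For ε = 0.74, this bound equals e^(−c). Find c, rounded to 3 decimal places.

34.310

c = 2nε²/(b − a)² = 2·406·0.74² / 3.6² = 34.3095.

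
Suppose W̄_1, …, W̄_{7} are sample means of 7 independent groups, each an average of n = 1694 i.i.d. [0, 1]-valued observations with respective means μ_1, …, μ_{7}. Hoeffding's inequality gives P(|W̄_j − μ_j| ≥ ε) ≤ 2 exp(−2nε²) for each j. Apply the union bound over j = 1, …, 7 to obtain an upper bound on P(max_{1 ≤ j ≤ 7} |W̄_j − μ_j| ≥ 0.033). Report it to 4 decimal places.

Per-experiment Hoeffding bound: 2·exp(−2·1694·0.033²) = 2·exp(−3.68953) = 0.049967.
Union bound over 7 events: 7·0.049967 = 0.34977.

0.3498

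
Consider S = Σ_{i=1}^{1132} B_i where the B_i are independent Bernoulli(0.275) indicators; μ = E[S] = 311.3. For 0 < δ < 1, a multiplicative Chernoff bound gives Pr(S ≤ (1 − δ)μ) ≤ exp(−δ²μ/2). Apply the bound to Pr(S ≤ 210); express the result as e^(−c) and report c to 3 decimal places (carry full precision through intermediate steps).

16.482

Write 210 = (1 − δ)μ, so δ = 1 − 210/311.3 = 0.3254096…
Then the exponent is δ²μ/2 = (μ − 210)²/(2μ) = 16.481995.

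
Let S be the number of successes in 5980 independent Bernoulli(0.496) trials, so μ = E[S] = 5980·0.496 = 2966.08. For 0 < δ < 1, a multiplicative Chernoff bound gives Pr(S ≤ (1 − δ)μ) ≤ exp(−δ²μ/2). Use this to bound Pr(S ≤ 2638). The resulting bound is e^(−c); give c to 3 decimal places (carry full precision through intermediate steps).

Write 2638 = (1 − δ)μ, so δ = 1 − 2638/2966.08 = 0.1106106…
Then the exponent is δ²μ/2 = (μ − 2638)²/(2μ) = 18.144569.

18.145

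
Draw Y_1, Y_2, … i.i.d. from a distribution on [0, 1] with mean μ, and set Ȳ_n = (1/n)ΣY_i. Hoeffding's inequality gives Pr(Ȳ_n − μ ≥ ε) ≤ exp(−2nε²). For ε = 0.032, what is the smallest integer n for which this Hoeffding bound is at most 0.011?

2203

Require exp(−2nε²) ≤ 0.011, i.e. 2nε² ≥ ln(1/0.011) = 4.509860.
So n ≥ 4.509860 / (2·0.032²) = 2202.080.
The smallest integer n is 2203.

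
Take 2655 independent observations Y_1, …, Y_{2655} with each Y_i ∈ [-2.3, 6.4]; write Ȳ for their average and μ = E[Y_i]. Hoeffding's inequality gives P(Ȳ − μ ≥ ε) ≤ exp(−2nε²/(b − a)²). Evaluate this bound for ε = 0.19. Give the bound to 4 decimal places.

Exponent: 2nε²/(b − a)² = 2·2655·0.19² / 8.7² = 2.53258.
Bound = exp(−2.53258) = 0.07945.

0.0795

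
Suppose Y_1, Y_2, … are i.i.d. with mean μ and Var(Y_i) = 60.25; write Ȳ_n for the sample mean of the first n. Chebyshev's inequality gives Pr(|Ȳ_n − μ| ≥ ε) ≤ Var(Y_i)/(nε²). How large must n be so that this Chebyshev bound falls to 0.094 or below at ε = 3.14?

66

Require 60.25/(n·3.14²) ≤ 0.094, i.e. n ≥ 60.25/(0.094·3.14²) = 65.008.
The smallest integer n is 66.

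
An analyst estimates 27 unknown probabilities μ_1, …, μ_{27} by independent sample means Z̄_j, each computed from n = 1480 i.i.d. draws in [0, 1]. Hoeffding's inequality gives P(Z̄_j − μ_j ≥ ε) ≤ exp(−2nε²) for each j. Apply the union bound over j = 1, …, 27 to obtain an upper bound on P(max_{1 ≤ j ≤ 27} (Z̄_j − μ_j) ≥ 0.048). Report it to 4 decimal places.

Per-experiment Hoeffding bound: exp(−2·1480·0.048²) = exp(−6.81984) = 0.0010919.
Union bound over 27 events: 27·0.0010919 = 0.02948.

0.0295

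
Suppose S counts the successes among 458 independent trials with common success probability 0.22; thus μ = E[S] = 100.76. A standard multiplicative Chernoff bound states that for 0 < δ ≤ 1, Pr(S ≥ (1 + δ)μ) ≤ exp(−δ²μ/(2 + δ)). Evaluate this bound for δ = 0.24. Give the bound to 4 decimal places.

Exponent = δ²μ/(2 + δ) = 0.24²·100.76/2.24 = 2.5910.
Bound = exp(−2.5910) = 0.07495.

0.0749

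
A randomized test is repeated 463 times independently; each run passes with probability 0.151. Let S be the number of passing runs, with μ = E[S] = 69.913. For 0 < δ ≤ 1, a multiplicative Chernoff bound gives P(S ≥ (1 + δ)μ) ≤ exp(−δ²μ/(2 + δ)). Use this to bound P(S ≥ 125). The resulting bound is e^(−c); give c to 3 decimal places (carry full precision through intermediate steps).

Write 125 = (1 + δ)μ, so δ = 125/69.913 − 1 = 0.7879364…
Then the exponent is δ²μ/(2 + δ) = (125 − μ)² / (μ·(2 + δ)) = 15.568882.

15.569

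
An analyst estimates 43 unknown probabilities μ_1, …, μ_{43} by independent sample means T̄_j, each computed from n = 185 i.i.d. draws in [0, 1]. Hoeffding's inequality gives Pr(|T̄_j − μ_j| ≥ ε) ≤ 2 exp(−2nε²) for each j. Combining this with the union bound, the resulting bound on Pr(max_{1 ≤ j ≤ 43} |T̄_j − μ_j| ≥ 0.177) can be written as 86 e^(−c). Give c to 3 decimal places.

11.592

Union bound over the 43 events: Pr(max_{1 ≤ j ≤ 43} |T̄_j − μ_j| ≥ 0.177) ≤ 43·2·exp(−2nε²) = 86 exp(−2·185·0.177²).
So c = 2·185·0.177² = 11.5917.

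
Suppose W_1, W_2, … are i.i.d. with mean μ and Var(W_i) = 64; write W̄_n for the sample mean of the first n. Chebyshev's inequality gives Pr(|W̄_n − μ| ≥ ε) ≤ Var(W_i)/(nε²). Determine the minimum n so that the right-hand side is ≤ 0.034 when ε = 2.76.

248

Require 64/(n·2.76²) ≤ 0.034, i.e. n ≥ 64/(0.034·2.76²) = 247.106.
The smallest integer n is 248.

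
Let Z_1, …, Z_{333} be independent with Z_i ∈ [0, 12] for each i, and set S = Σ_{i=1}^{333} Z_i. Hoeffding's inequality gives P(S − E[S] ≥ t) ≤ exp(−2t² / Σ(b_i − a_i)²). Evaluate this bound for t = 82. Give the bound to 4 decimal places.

0.7554

Σ(b_i − a_i)² = 333·(12)² = 47952.
Exponent = 2·82²/47952 = 0.2804.
Bound = exp(−0.2804) = 0.75545.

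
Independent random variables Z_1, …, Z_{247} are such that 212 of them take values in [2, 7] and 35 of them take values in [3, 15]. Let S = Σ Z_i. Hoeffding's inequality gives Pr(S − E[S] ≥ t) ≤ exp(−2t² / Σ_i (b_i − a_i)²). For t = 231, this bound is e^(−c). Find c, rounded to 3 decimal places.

10.321

Σ(b_i − a_i)² = 212·5² + 35·12² = 10340.
c = 2t² / 10340 = 2·231² / 10340 = 10.3213.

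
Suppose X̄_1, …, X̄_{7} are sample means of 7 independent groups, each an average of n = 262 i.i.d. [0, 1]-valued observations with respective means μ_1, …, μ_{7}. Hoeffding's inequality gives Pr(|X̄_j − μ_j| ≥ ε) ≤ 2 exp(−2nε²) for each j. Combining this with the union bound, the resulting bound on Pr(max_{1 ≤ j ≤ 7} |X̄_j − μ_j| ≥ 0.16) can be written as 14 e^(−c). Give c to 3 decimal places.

13.414

Union bound over the 7 events: Pr(max_{1 ≤ j ≤ 7} |X̄_j − μ_j| ≥ 0.16) ≤ 7·2·exp(−2nε²) = 14 exp(−2·262·0.16²).
So c = 2·262·0.16² = 13.4144.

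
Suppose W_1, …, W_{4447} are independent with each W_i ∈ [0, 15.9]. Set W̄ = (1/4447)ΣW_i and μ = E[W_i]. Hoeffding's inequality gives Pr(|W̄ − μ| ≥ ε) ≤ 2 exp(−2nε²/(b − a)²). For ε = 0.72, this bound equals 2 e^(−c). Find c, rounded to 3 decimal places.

18.238

c = 2nε²/(b − a)² = 2·4447·0.72² / 15.9² = 18.2376.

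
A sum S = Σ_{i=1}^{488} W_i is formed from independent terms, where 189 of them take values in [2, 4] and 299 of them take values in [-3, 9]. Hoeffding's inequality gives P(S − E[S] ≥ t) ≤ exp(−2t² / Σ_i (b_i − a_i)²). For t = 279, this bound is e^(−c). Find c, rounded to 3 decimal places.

3.553

Σ(b_i − a_i)² = 189·2² + 299·12² = 43812.
c = 2t² / 43812 = 2·279² / 43812 = 3.5534.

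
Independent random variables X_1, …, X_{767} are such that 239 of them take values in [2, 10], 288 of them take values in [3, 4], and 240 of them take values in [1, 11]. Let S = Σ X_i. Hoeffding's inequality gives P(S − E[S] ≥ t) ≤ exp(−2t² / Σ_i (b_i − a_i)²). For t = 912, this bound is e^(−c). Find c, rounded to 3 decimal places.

42.024

Σ(b_i − a_i)² = 239·8² + 288·1² + 240·10² = 39584.
c = 2t² / 39584 = 2·912² / 39584 = 42.0243.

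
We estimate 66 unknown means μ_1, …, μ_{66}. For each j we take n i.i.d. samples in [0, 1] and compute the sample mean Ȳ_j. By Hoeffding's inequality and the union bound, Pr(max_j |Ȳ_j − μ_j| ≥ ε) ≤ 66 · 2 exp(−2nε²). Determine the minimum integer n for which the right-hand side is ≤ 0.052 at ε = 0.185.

115

Need 2·66·exp(−2nε²) ≤ 0.052, i.e. exp(−2nε²) ≤ 0.052/132.
So 2nε² ≥ ln(132/0.052) = 7.839313.
Hence n ≥ 7.839313/(2·0.185²) = 114.526.
The smallest integer n is 115.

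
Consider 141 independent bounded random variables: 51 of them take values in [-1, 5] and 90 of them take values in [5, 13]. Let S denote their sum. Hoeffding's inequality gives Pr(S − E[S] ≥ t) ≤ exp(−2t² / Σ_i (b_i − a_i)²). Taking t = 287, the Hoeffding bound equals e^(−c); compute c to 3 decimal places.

Σ(b_i − a_i)² = 51·6² + 90·8² = 7596.
c = 2t² / 7596 = 2·287² / 7596 = 21.6875.

21.687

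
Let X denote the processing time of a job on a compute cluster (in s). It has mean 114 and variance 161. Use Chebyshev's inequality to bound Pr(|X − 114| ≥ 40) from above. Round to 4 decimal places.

0.1006

Chebyshev: Pr(|X − μ| ≥ t) ≤ Var(X)/t².
Bound = 161 / 1600 = 0.1006.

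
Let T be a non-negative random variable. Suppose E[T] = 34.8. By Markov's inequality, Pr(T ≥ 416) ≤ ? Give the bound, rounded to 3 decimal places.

0.084

Markov's inequality: for a non-negative random variable, Pr(T ≥ a) ≤ E[T]/a.
Here E[T] = 34.8 and a = 416, so the bound is 34.8/416 = 0.0837.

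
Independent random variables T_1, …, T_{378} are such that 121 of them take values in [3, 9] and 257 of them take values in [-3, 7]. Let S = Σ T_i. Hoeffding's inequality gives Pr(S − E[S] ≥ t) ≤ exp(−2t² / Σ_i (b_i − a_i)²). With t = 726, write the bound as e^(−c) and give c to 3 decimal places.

Σ(b_i − a_i)² = 121·6² + 257·10² = 30056.
c = 2t² / 30056 = 2·726² / 30056 = 35.0729.

35.073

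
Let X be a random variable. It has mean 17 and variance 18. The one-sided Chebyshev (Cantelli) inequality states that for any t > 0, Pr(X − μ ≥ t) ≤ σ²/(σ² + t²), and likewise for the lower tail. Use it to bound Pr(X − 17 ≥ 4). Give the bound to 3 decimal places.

0.529

Here σ² = 18 and t = 4, so σ² + t² = 34.
Cantelli's bound: 18/34 = 0.5294.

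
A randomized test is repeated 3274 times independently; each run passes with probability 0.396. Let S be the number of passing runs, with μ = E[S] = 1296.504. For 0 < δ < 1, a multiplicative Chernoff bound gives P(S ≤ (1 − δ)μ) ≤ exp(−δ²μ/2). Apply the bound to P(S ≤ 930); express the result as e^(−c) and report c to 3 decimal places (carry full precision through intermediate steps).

Write 930 = (1 − δ)μ, so δ = 1 − 930/1296.504 = 0.2826864…
Then the exponent is δ²μ/2 = (μ − 930)²/(2μ) = 51.802841.

51.803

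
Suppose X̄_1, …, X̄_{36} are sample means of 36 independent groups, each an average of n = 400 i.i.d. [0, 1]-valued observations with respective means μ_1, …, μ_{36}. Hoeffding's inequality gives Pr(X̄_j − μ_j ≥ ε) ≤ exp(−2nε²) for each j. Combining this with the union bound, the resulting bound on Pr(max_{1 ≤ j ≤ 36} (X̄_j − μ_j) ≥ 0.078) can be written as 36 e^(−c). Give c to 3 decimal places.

4.867

Union bound over the 36 events: Pr(max_{1 ≤ j ≤ 36} (X̄_j − μ_j) ≥ 0.078) ≤ 36·exp(−2nε²) = 36 exp(−2·400·0.078²).
So c = 2·400·0.078² = 4.8672.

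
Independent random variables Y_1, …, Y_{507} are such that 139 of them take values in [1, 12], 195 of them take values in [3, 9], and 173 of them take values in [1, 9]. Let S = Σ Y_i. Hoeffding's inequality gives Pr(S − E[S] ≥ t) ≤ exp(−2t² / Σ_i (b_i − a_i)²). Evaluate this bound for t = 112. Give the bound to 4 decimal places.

0.4874

Σ(b_i − a_i)² = 139·11² + 195·6² + 173·8² = 34911.
Exponent = 2·112² / 34911 = 0.71863.
Bound = exp(−0.71863) = 0.48742.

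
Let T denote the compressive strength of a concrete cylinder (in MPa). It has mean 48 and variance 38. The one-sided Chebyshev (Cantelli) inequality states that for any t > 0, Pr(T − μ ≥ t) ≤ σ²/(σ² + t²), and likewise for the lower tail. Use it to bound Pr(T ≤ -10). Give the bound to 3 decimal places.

0.011

Here σ² = 38 and t = 58, so σ² + t² = 3402.
Cantelli's bound: 38/3402 = 0.0112.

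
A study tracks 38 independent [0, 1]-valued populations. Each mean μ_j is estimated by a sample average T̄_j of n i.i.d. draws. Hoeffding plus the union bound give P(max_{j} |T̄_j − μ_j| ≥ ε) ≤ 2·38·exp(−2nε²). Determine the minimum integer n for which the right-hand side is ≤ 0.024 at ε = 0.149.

Need 2·38·exp(−2nε²) ≤ 0.024, i.e. exp(−2nε²) ≤ 0.024/76.
So 2nε² ≥ ln(76/0.024) = 8.060435.
Hence n ≥ 8.060435/(2·0.149²) = 181.533.
The smallest integer n is 182.

182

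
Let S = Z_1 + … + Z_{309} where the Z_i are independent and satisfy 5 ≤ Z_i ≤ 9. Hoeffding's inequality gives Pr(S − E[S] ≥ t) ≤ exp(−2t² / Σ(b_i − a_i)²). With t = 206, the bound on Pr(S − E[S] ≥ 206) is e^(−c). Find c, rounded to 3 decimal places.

17.167

Σ(b_i − a_i)² = 309·(4)² = 4944.
c = 2t²/4944 = 2·206²/4944 = 17.1667.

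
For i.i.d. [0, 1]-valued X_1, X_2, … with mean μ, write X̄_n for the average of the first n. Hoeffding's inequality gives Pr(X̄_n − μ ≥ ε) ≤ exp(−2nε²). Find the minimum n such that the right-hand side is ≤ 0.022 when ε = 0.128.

117

Require exp(−2nε²) ≤ 0.022, i.e. 2nε² ≥ ln(1/0.022) = 3.816713.
So n ≥ 3.816713 / (2·0.128²) = 116.477.
The smallest integer n is 117.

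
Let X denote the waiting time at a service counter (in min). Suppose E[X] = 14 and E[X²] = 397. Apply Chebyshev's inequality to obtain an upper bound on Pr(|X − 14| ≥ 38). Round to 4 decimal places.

0.1392

Var(X) = E[X²] − (E[X])² = 397 − 196 = 201.
Chebyshev's inequality: Pr(|X − μ| ≥ t) ≤ Var(X)/t² = 201/1444 = 0.1392.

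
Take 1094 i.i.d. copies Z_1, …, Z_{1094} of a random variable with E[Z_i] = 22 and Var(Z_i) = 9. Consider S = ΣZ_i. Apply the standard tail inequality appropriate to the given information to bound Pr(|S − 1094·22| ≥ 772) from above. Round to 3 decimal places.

With mean and variance of each term known, Chebyshev's inequality bounds the deviation of the sum (or sample mean).
Var(S) = n·Var(Z_i) = 1094·9 = 9846.
Chebyshev: Pr(|S − 1094·22| ≥ 772) ≤ Var(S)/772² = 9846/595984 = 0.0165.

0.017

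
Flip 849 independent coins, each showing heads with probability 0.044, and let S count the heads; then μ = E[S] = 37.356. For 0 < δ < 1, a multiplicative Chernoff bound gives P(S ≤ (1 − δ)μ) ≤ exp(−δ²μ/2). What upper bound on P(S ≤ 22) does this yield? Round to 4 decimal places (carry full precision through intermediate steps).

0.0426

Write 22 = (1 − δ)μ, so δ = 1 − 22/37.356 = 0.4110718…
Then the exponent is δ²μ/2 = (μ − 22)²/(2μ) = 3.156210.
Bound = exp(−3.156210) = 0.04259.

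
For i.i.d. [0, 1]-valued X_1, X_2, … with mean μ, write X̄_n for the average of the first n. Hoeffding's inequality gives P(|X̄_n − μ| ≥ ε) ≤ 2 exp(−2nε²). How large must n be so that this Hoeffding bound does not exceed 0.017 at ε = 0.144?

Require 2·exp(−2nε²) ≤ 0.017, i.e. 2nε² ≥ ln(2/0.017) = 4.767689.
So n ≥ 4.767689 / (2·0.144²) = 114.962.
The smallest integer n is 115.

115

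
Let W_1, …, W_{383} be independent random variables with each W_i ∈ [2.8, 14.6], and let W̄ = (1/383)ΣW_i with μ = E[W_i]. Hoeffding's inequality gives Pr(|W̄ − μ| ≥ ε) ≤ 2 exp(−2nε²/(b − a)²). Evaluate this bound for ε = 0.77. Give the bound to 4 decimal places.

0.0766

Exponent: 2nε²/(b − a)² = 2·383·0.77² / 11.8² = 3.26172.
Bound = 2·exp(−3.26172) = 0.07665.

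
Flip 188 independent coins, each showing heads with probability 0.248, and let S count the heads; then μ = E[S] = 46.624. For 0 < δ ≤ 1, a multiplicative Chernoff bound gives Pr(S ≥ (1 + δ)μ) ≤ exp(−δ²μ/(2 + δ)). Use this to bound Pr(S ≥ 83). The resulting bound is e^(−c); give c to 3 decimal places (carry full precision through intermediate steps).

Write 83 = (1 + δ)μ, so δ = 83/46.624 − 1 = 0.780199…
Then the exponent is δ²μ/(2 + δ) = (83 − μ)² / (μ·(2 + δ)) = 10.208089.

10.208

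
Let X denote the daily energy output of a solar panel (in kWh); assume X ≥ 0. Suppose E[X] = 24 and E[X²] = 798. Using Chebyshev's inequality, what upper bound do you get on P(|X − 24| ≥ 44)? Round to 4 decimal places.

Var(X) = E[X²] − (E[X])² = 798 − 576 = 222.
Chebyshev's inequality: P(|X − μ| ≥ t) ≤ Var(X)/t² = 222/1936 = 0.1147.

0.1147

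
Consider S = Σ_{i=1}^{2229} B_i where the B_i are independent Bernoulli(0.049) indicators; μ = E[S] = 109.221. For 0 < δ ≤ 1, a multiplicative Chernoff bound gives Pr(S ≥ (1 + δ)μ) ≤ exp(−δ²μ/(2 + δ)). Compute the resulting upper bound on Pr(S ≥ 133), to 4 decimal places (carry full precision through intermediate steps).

0.0969

Write 133 = (1 + δ)μ, so δ = 133/109.221 − 1 = 0.2177145…
Then the exponent is δ²μ/(2 + δ) = (133 − μ)² / (μ·(2 + δ)) = 2.334401.
Bound = exp(−2.334401) = 0.09687.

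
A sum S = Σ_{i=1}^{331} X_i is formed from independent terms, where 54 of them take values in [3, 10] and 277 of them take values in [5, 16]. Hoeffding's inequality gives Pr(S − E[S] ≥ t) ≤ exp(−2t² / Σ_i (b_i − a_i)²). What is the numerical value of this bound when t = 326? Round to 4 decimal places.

Σ(b_i − a_i)² = 54·7² + 277·11² = 36163.
Exponent = 2·326² / 36163 = 5.87761.
Bound = exp(−5.87761) = 0.00280.

0.0028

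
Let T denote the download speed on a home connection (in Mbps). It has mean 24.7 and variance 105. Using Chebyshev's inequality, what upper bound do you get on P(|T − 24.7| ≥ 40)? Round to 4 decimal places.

Chebyshev: P(|T − μ| ≥ t) ≤ Var(T)/t².
Bound = 105 / 1600 = 0.0656.

0.0656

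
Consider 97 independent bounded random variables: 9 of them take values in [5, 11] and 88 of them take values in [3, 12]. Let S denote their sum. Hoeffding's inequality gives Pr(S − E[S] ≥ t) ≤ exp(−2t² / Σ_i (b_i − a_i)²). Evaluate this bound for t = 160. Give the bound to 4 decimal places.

Σ(b_i − a_i)² = 9·6² + 88·9² = 7452.
Exponent = 2·160² / 7452 = 6.87064.
Bound = exp(−6.87064) = 0.00104.

0.0010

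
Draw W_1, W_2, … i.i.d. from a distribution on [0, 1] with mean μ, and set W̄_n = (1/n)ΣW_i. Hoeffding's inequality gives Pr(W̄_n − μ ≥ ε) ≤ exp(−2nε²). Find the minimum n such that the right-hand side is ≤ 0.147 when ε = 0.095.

Require exp(−2nε²) ≤ 0.147, i.e. 2nε² ≥ ln(1/0.147) = 1.917323.
So n ≥ 1.917323 / (2·0.095²) = 106.223.
The smallest integer n is 107.

107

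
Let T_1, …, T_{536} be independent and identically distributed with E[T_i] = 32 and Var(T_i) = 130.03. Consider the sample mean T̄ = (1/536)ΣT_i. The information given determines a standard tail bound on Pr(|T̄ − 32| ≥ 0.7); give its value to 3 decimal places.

0.495

With mean and variance of each term known, Chebyshev's inequality bounds the deviation of the sum (or sample mean).
Var(T̄) = Var(T_i)/n = 130.03/536 = 0.24259.
Chebyshev: Pr(|T̄ − 32| ≥ 0.7) ≤ Var(T̄)/(0.7)² = 130.03/(536·0.7²) = 0.4951.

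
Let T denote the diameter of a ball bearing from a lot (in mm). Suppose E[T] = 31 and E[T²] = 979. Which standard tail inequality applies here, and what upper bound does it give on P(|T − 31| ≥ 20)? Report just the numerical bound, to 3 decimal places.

0.045

The first two moments determine the variance, so Chebyshev's inequality is the sharpest standard bound available.
Var(T) = E[T²] − (E[T])² = 979 − 961 = 18.
Chebyshev's inequality: P(|T − μ| ≥ t) ≤ Var(T)/t² = 18/400 = 0.0450.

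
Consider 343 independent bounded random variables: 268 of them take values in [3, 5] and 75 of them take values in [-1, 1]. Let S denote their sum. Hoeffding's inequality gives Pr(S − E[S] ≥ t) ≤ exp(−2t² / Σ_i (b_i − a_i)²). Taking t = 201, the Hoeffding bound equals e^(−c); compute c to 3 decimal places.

58.894

Σ(b_i − a_i)² = 268·2² + 75·2² = 1372.
c = 2t² / 1372 = 2·201² / 1372 = 58.8936.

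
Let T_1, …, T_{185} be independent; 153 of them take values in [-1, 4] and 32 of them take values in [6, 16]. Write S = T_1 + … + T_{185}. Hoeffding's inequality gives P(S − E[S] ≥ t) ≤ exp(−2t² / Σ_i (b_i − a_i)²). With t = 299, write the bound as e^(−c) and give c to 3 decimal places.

Σ(b_i − a_i)² = 153·5² + 32·10² = 7025.
c = 2t² / 7025 = 2·299² / 7025 = 25.4522.

25.452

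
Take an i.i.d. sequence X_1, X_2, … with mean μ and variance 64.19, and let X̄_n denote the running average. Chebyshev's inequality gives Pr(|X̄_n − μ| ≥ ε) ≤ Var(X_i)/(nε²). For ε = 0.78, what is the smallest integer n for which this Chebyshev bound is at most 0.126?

838

Require 64.19/(n·0.78²) ≤ 0.126, i.e. n ≥ 64.19/(0.126·0.78²) = 837.351.
The smallest integer n is 838.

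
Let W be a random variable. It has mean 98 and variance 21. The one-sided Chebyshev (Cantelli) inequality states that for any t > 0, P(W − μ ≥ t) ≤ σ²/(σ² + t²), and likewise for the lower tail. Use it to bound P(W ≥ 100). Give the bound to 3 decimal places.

Here σ² = 21 and t = 2, so σ² + t² = 25.
Cantelli's bound: 21/25 = 0.8400.

0.840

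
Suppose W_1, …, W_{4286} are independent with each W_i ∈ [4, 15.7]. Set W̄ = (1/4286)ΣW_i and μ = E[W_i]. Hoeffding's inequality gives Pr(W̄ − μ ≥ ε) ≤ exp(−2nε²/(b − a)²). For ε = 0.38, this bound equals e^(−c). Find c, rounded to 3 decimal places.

9.042

c = 2nε²/(b − a)² = 2·4286·0.38² / 11.7² = 9.0423.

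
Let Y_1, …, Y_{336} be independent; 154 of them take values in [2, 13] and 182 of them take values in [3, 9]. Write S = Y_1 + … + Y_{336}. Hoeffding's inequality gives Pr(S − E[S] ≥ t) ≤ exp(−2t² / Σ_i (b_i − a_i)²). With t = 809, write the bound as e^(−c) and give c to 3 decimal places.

Σ(b_i − a_i)² = 154·11² + 182·6² = 25186.
c = 2t² / 25186 = 2·809² / 25186 = 51.9718.

51.972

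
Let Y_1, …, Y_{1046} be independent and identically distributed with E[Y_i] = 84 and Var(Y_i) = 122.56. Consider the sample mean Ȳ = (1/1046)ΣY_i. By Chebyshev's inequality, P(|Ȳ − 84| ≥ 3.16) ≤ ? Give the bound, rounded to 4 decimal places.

Var(Ȳ) = Var(Y_i)/n = 122.56/1046 = 0.11717.
Chebyshev: P(|Ȳ − 84| ≥ 3.16) ≤ Var(Ȳ)/(3.16)² = 122.56/(1046·3.16²) = 0.0117.

0.0117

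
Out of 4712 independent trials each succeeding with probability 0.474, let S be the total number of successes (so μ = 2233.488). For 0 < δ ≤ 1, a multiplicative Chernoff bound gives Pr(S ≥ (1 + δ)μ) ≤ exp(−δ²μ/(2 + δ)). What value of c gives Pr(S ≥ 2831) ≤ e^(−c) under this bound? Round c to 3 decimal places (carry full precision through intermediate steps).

70.495

Write 2831 = (1 + δ)μ, so δ = 2831/2233.488 − 1 = 0.2675242…
Then the exponent is δ²μ/(2 + δ) = (2831 − μ)² / (μ·(2 + δ)) = 70.494903.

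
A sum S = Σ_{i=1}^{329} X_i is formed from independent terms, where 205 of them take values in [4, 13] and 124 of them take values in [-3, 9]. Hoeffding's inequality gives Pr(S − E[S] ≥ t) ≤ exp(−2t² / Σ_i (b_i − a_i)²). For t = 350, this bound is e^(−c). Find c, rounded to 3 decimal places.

Σ(b_i − a_i)² = 205·9² + 124·12² = 34461.
c = 2t² / 34461 = 2·350² / 34461 = 7.1095.

7.109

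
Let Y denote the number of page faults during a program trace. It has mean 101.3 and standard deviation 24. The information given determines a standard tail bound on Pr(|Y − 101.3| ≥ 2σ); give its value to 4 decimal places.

0.2500

Mean and variance are known, so Chebyshev's inequality applies.
Chebyshev: Pr(|Y − μ| ≥ t) ≤ Var(Y)/t².
Var(Y) = σ² = 24² = 576.
t = 2·24 = 48.
Bound = 576 / 2304 = 0.2500.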